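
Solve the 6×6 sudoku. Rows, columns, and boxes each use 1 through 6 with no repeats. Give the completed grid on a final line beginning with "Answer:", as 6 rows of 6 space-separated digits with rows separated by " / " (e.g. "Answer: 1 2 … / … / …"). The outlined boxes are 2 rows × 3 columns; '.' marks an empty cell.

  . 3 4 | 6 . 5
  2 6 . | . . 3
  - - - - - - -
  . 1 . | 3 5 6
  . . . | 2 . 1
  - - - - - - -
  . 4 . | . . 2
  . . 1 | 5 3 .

Step 1. [r5c5∈{1,6}] 6 has one home in col 5: r5c5, so r5c5=6.
Step 2. [r4c3∈{3,5,6}] r4c3 is the only open cell in col 3 admitting 6 ⇒ r4c3=6.
Step 3. [r4c1∈{3,4,5}] r4c1 is the only open cell in row 4 admitting 3, so r4c1=3.
Step 4. [r2c4∈{1,4}] col 4 places 4 nowhere but r2c4, so r2c4=4.
Step 5. [r1c1∈{1}] r1c1's peers cover all but 1, so r1c1=1.
Step 6. [r5c3∈{3,5}] across row 5, 3 lands solely at r5c3. So r5c3=3.
Step 7. [r6c2∈{2}] r6c2 is down to just 2, so r6c2=2.
Step 8. [r2c3∈{5}] nothing but 5 survives at r2c3. So r2c3=5.
Step 9. [r2c5∈{1}] only 1 remains possible at r2c5, so r2c5=1.
Step 10. [r4c5∈{4}] r4c5 is down to just 4. So r4c5=4.
Step 11. [r6c6∈{4}] only 4 remains possible at r6c6. So r6c6=4.
Step 12. [r5c4∈{1}] only 1 remains possible at r5c4, so r5c4=1.
Step 13. [r6c1∈{6}] r6c1 has the single candidate 6 ⇒ r6c1=6.
Step 14. [r1c5∈{2}] nothing but 2 survives at r1c5 ⇒ r1c5=2.
Step 15. [r3c1∈{4}] r3c1 has the single candidate 4 ⇒ r3c1=4.
Step 16. [r5c1∈{5}] r5c1 has the single candidate 5, so r5c1=5.
Step 17. [r4c2∈{5}] nothing but 5 survives at r4c2, so r4c2=5.
Step 18. [r3c3∈{2}] r3c3 has the single candidate 2 ⇒ r3c3=2.

Answer: 1 3 4 6 2 5 / 2 6 5 4 1 3 / 4 1 2 3 5 6 / 3 5 6 2 4 1 / 5 4 3 1 6 2 / 6 2 1 5 3 4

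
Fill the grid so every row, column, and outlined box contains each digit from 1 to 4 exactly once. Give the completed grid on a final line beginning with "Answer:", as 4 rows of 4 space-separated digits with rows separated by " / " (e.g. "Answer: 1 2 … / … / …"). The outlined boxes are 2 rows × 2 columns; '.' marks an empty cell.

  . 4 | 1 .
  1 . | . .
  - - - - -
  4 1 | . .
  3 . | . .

Step 1. [r1c4∈{2,3}] 3 has one home in row 1: r1c4. So r1c4=3.
Step 2. [r3c4∈{2}] r3c4 has the single candidate 2 ⇒ r3c4=2.
Step 3. [r4c3∈{4}] r4c3's peers cover all but 4 ⇒ r4c3=4.
Step 4. [r1c1∈{2}] r1c1 is down to just 2, so r1c1=2.
Step 5. [r4c2∈{2}] r4c2's peers cover all but 2, so r4c2=2.
Step 6. [r2c2∈{3}] r2c2 is down to just 3, so r2c2=3.
Step 7. [r2c3∈{2}] nothing but 2 survives at r2c3. So r2c3=2.
Step 8. [r2c4∈{4}] r2c4 is down to just 4. So r2c4=4.
Step 9. [r4c4∈{1}] r4c4 is down to just 1 ⇒ r4c4=1.
Step 10. [r3c3∈{3}] r3c3 has the single candidate 3, so r3c3=3.

Answer: 2 4 1 3 / 1 3 2 4 / 4 1 3 2 / 3 2 4 1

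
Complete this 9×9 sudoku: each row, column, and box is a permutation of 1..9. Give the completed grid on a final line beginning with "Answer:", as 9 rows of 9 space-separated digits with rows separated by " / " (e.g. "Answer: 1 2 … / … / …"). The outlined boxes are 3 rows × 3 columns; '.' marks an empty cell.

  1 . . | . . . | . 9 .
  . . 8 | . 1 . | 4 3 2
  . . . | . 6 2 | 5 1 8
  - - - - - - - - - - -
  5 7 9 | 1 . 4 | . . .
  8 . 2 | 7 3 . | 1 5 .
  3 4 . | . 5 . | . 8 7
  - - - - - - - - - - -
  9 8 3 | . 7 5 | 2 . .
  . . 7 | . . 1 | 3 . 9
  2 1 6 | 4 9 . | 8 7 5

Step 1. [r1c9∈{6}] r1c9 is down to just 6 ⇒ r1c9=6.
Step 2. [r1c6∈{3,7,8}] col 6 places 8 nowhere but r1c6, so r1c6=8.
Step 3. [r1c3∈{4,5}] in col 3, 5 fits only at r1c3, so r1c3=5.
Step 4. [r5c6∈{6,9}] row 5 places 9 nowhere but r5c6. So r5c6=9.
Step 5. [r6c4∈{2,6}] 2 has one home in row 6: r6c4, so r6c4=2.
Step 6. [r8c4∈{6,8}] across col 4, 8 lands solely at r8c4, so r8c4=8.
Step 7. [r8c8∈{4,6}] 6 has one home in row 8: r8c8 ⇒ r8c8=6.
Step 8. [r3c1∈{4,7}] 7 has one home in row 3: r3c1 ⇒ r3c1=7.
Step 9. [r1c4∈{3}] r1c4's peers cover all but 3, so r1c4=3.
Step 10. [r3c4∈{9}] only 9 remains possible at r3c4. So r3c4=9.
Step 11. [r6c7∈{6,9}] r6c7 is the only open cell in row 6 admitting 9. So r6c7=9.
Step 12. [r5c2∈{6}] r5c2 has the single candidate 6 ⇒ r5c2=6.
Step 13. [r7c9∈{1,4}] r7c9 is the only open cell in row 7 admitting 1. So r7c9=1.
Step 14. [r2c4∈{5}] r2c4 is down to just 5, so r2c4=5.
Step 15. [r4c8∈{2}] nothing but 2 survives at r4c8. So r4c8=2.
Step 16. [r2c2∈{9}] nothing but 9 survives at r2c2 ⇒ r2c2=9.
Step 17. [r6c3∈{1}] only 1 remains possible at r6c3, so r6c3=1.
Step 18. [r8c1∈{4}] r8c1 has the single candidate 4, so r8c1=4.
Step 19. [r8c2∈{5}] r8c2's peers cover all but 5 ⇒ r8c2=5.
Step 20. [r8c5∈{2}] nothing but 2 survives at r8c5, so r8c5=2.
Step 21. [r4c5∈{8}] r4c5 is down to just 8 ⇒ r4c5=8.
Step 22. [r1c5∈{4}] r1c5 has the single candidate 4. So r1c5=4.
Step 23. [r5c9∈{4}] r5c9 has the single candidate 4. So r5c9=4.
Step 24. [r4c9∈{3}] nothing but 3 survives at r4c9, so r4c9=3.
Step 25. [r4c7∈{6}] r4c7 is down to just 6. So r4c7=6.
Step 26. [r3c3∈{4}] nothing but 4 survives at r3c3. So r3c3=4.
Step 27. [r9c6∈{3}] nothing but 3 survives at r9c6 ⇒ r9c6=3.
Step 28. [r3c2∈{3}] r3c2 is down to just 3 ⇒ r3c2=3.
Step 29. [r2c1∈{6}] r2c1 is down to just 6, so r2c1=6.
Step 30. [r7c8∈{4}] r7c8 has the single candidate 4 ⇒ r7c8=4.
Step 31. [r6c6∈{6}] r6c6's peers cover all but 6. So r6c6=6.
Step 32. [r1c7∈{7}] r1c7's peers cover all but 7, so r1c7=7.
Step 33. [r2c6∈{7}] nothing but 7 survives at r2c6. So r2c6=7.
Step 34. [r7c4∈{6}] only 6 remains possible at r7c4, so r7c4=6.
Step 35. [r1c2∈{2}] nothing but 2 survives at r1c2, so r1c2=2.

Answer: 1 2 5 3 4 8 7 9 6 / 6 9 8 5 1 7 4 3 2 / 7 3 4 9 6 2 5 1 8 / 5 7 9 1 8 4 6 2 3 / 8 6 2 7 3 9 1 5 4 / 3 4 1 2 5 6 9 8 7 / 9 8 3 6 7 5 2 4 1 / 4 5 7 8 2 1 3 6 9 / 2 1 6 4 9 3 8 7 5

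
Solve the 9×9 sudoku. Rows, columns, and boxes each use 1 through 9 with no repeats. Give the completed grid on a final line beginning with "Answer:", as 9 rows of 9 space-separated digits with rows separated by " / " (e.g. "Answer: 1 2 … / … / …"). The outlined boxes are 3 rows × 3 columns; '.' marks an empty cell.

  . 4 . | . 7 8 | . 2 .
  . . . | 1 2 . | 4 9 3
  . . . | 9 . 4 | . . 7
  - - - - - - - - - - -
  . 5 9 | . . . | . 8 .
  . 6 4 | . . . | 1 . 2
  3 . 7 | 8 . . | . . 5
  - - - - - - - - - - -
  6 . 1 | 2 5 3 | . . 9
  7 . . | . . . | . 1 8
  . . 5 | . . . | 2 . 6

Step 1. [r9c5∈{1,4,8,9}] in col 5, 8 fits only at r9c5 ⇒ r9c5=8.
Step 2. [r3c7∈{5,6,8}] col 7 places 8 nowhere but r3c7 ⇒ r3c7=8.
Step 3. [r9c6∈{1,7,9}] row 9 places 1 nowhere but r9c6 ⇒ r9c6=1.
Step 4. [r9c4∈{4,7}] 7 has one home in box 8: r9c4. So r9c4=7.
Step 5. [r6c7∈{6,9}] in col 7, 9 fits only at r6c7, so r6c7=9.
Step 6. [r7c8∈{4,7}] in row 7, 4 fits only at r7c8. So r7c8=4.
Step 7. [r6c5∈{1,4,6}] in row 6, 4 fits only at r6c5, so r6c5=4.
Step 8. [r5c8∈{3,7}] col 8 places 7 nowhere but r5c8, so r5c8=7.
Step 9. [r4c7∈{3,6}] across box 6, 3 lands solely at r4c7 ⇒ r4c7=3.
Step 10. [r4c4∈{6}] only 6 remains possible at r4c4 ⇒ r4c4=6.
Step 11. [r3c8∈{5,6}] in col 8, 5 fits only at r3c8. So r3c8=5.
Step 12. [r2c3∈{6,8}] in col 3, 8 fits only at r2c3. So r2c3=8.
Step 13. [r6c2∈{1,2}] in row 6, 1 fits only at r6c2 ⇒ r6c2=1.
Step 14. [r1c1∈{1,5,9}] across row 1, 9 lands solely at r1c1, so r1c1=9.
Step 15. [r2c6∈{5,6}] across row 2, 6 lands solely at r2c6, so r2c6=6.
Step 16. [r3c5∈{3}] nothing but 3 survives at r3c5. So r3c5=3.
Step 17. [r3c2∈{2}] r3c2's peers cover all but 2, so r3c2=2.
Step 18. [r8c6∈{9}] r8c6 is down to just 9. So r8c6=9.
Step 19. [r1c3∈{3,6}] across row 1, 3 lands solely at r1c3. So r1c3=3.
Step 20. [r1c4∈{5}] only 5 remains possible at r1c4, so r1c4=5.
Step 21. [r4c1∈{2}] r4c1's peers cover all but 2. So r4c1=2.
Step 22. [r8c2∈{3}] only 3 remains possible at r8c2 ⇒ r8c2=3.
Step 23. [r9c8∈{3}] r9c8's peers cover all but 3, so r9c8=3.
Step 24. [r4c6∈{7}] r4c6 has the single candidate 7. So r4c6=7.
Step 25. [r8c3∈{2}] only 2 remains possible at r8c3 ⇒ r8c3=2.
Step 26. [r7c2∈{8}] r7c2 has the single candidate 8, so r7c2=8.
Step 27. [r4c5∈{1}] only 1 remains possible at r4c5 ⇒ r4c5=1.
Step 28. [r2c2∈{7}] nothing but 7 survives at r2c2. So r2c2=7.
Step 29. [r7c7∈{7}] r7c7's peers cover all but 7. So r7c7=7.
Step 30. [r5c1∈{8}] only 8 remains possible at r5c1, so r5c1=8.
Step 31. [r8c4∈{4}] r8c4's peers cover all but 4, so r8c4=4.
Step 32. [r6c8∈{6}] only 6 remains possible at r6c8. So r6c8=6.
Step 33. [r3c3∈{6}] only 6 remains possible at r3c3, so r3c3=6.
Step 34. [r4c9∈{4}] r4c9's peers cover all but 4, so r4c9=4.
Step 35. [r9c2∈{9}] nothing but 9 survives at r9c2 ⇒ r9c2=9.
Step 36. [r2c1∈{5}] only 5 remains possible at r2c1. So r2c1=5.
Step 37. [r8c7∈{5}] r8c7 is down to just 5. So r8c7=5.
Step 38. [r5c5∈{9}] r5c5's peers cover all but 9, so r5c5=9.
Step 39. [r3c1∈{1}] r3c1 has the single candidate 1. So r3c1=1.
Step 40. [r5c6∈{5}] r5c6 has the single candidate 5. So r5c6=5.
Step 41. [r1c9∈{1}] nothing but 1 survives at r1c9 ⇒ r1c9=1.
Step 42. [r6c6∈{2}] r6c6 has the single candidate 2, so r6c6=2.
Step 43. [r1c7∈{6}] r1c7 has the single candidate 6. So r1c7=6.
Step 44. [r5c4∈{3}] r5c4 is down to just 3, so r5c4=3.
Step 45. [r8c5∈{6}] r8c5's peers cover all but 6 ⇒ r8c5=6.
Step 46. [r9c1∈{4}] only 4 remains possible at r9c1 ⇒ r9c1=4.

Answer: 9 4 3 5 7 8 6 2 1 / 5 7 8 1 2 6 4 9 3 / 1 2 6 9 3 4 8 5 7 / 2 5 9 6 1 7 3 8 4 / 8 6 4 3 9 5 1 7 2 / 3 1 7 8 4 2 9 6 5 / 6 8 1 2 5 3 7 4 9 / 7 3 2 4 6 9 5 1 8 / 4 9 5 7 8 1 2 3 6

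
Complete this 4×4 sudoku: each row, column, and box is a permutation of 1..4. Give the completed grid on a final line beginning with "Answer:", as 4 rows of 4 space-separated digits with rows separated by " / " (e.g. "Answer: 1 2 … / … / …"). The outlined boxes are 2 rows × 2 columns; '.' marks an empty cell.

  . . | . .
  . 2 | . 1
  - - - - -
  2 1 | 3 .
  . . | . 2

Step 1. [r2c3∈{4}] r2c3's peers cover all but 4 ⇒ r2c3=4.
Step 2. [r2c1∈{3}] nothing but 3 survives at r2c1 ⇒ r2c1=3.
Step 3. [r1c2∈{4}] nothing but 4 survives at r1c2 ⇒ r1c2=4.
Step 4. [r1c4∈{3}] only 3 remains possible at r1c4, so r1c4=3.
Step 5. [r1c3∈{2}] r1c3 is down to just 2, so r1c3=2.
Step 6. [r4c2∈{3}] r4c2 has the single candidate 3 ⇒ r4c2=3.
Step 7. [r1c1∈{1}] only 1 remains possible at r1c1 ⇒ r1c1=1.
Step 8. [r3c4∈{4}] nothing but 4 survives at r3c4 ⇒ r3c4=4.
Step 9. [r4c1∈{4}] r4c1 is down to just 4 ⇒ r4c1=4.
Step 10. [r4c3∈{1}] r4c3 has the single candidate 1 ⇒ r4c3=1.

Answer: 1 4 2 3 / 3 2 4 1 / 2 1 3 4 / 4 3 1 2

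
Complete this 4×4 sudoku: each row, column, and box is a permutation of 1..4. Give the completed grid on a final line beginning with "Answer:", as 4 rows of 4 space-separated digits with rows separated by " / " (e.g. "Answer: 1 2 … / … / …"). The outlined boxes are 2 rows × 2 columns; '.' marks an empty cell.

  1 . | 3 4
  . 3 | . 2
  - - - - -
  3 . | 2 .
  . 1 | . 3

Step 1. [r3c2∈{4}] only 4 remains possible at r3c2, so r3c2=4.
Step 2. [r2c3∈{1}] only 1 remains possible at r2c3. So r2c3=1.
Step 3. [r4c3∈{4}] r4c3's peers cover all but 4. So r4c3=4.
Step 4. [r2c1∈{4}] r2c1 is down to just 4. So r2c1=4.
Step 5. [r1c2∈{2}] only 2 remains possible at r1c2, so r1c2=2.
Step 6. [r3c4∈{1}] nothing but 1 survives at r3c4. So r3c4=1.
Step 7. [r4c1∈{2}] r4c1 has the single candidate 2 ⇒ r4c1=2.

Answer: 1 2 3 4 / 4 3 1 2 / 3 4 2 1 / 2 1 4 3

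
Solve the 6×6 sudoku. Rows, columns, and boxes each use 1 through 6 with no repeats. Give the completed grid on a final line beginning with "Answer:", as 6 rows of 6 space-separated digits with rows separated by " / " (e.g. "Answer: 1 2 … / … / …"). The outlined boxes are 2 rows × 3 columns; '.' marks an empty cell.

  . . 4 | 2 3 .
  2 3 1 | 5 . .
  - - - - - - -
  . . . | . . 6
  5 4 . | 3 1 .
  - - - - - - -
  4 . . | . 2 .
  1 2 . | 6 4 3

Step 1. [r5c6∈{1,5}] 5 has one home in col 6: r5c6. So r5c6=5.
Step 2. [r5c3∈{3,6}] in row 5, 3 fits only at r5c3, so r5c3=3.
Step 3. [r4c6∈{2}] r4c6's peers cover all but 2. So r4c6=2.
Step 4. [r1c1∈{6}] nothing but 6 survives at r1c1 ⇒ r1c1=6.
Step 5. [r2c5∈{6}] r2c5's peers cover all but 6 ⇒ r2c5=6.
Step 6. [r1c6∈{1}] only 1 remains possible at r1c6, so r1c6=1.
Step 7. [r6c3∈{5}] r6c3 has the single candidate 5 ⇒ r6c3=5.
Step 8. [r3c1∈{3}] r3c1's peers cover all but 3 ⇒ r3c1=3.
Step 9. [r2c6∈{4}] r2c6 is down to just 4, so r2c6=4.
Step 10. [r5c2∈{6}] r5c2 is down to just 6. So r5c2=6.
Step 11. [r3c5∈{5}] nothing but 5 survives at r3c5. So r3c5=5.
Step 12. [r3c3∈{2}] only 2 remains possible at r3c3 ⇒ r3c3=2.
Step 13. [r4c3∈{6}] r4c3's peers cover all but 6. So r4c3=6.
Step 14. [r3c2∈{1}] only 1 remains possible at r3c2. So r3c2=1.
Step 15. [r1c2∈{5}] only 5 remains possible at r1c2 ⇒ r1c2=5.
Step 16. [r3c4∈{4}] r3c4's peers cover all but 4, so r3c4=4.
Step 17. [r5c4∈{1}] r5c4's peers cover all but 1, so r5c4=1.

Answer: 6 5 4 2 3 1 / 2 3 1 5 6 4 / 3 1 2 4 5 6 / 5 4 6 3 1 2 / 4 6 3 1 2 5 / 1 2 5 6 4 3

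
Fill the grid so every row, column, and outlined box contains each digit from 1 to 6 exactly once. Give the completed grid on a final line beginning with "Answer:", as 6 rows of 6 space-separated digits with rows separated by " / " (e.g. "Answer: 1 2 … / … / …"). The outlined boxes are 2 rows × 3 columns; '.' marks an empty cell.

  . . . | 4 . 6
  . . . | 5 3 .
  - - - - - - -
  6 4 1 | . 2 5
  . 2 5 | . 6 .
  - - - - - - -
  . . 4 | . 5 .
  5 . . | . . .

Step 1. [r2c6∈{1,2}] across box 2, 2 lands solely at r2c6 ⇒ r2c6=2.
Step 2. [r3c4∈{3}] r3c4's peers cover all but 3, so r3c4=3.
Step 3. [r1c5∈{1}] r1c5's peers cover all but 1. So r1c5=1.
Step 4. [r4c4∈{1}] r4c4 is down to just 1 ⇒ r4c4=1.
Step 5. [r2c3∈{6}] nothing but 6 survives at r2c3. So r2c3=6.
Step 6. [r2c2∈{1}] r2c2 is down to just 1 ⇒ r2c2=1.
Step 7. [r5c1∈{1,2,3}] col 1 places 1 nowhere but r5c1. So r5c1=1.
Step 8. [r6c3∈{2,3}] 2 has one home in box 5: r6c3. So r6c3=2.
Step 9. [r1c3∈{3}] only 3 remains possible at r1c3, so r1c3=3.
Step 10. [r5c6∈{3}] r5c6 is down to just 3. So r5c6=3.
Step 11. [r5c2∈{6}] r5c2 is down to just 6. So r5c2=6.
Step 12. [r6c5∈{4}] r6c5 is down to just 4 ⇒ r6c5=4.
Step 13. [r2c1∈{4}] r2c1 is down to just 4. So r2c1=4.
Step 14. [r5c4∈{2}] r5c4 is down to just 2. So r5c4=2.
Step 15. [r1c2∈{5}] nothing but 5 survives at r1c2, so r1c2=5.
Step 16. [r6c6∈{1}] r6c6's peers cover all but 1. So r6c6=1.
Step 17. [r4c6∈{4}] only 4 remains possible at r4c6 ⇒ r4c6=4.
Step 18. [r6c2∈{3}] r6c2 is down to just 3 ⇒ r6c2=3.
Step 19. [r4c1∈{3}] nothing but 3 survives at r4c1. So r4c1=3.
Step 20. [r1c1∈{2}] only 2 remains possible at r1c1. So r1c1=2.
Step 21. [r6c4∈{6}] r6c4 is down to just 6 ⇒ r6c4=6.

Answer: 2 5 3 4 1 6 / 4 1 6 5 3 2 / 6 4 1 3 2 5 / 3 2 5 1 6 4 / 1 6 4 2 5 3 / 5 3 2 6 4 1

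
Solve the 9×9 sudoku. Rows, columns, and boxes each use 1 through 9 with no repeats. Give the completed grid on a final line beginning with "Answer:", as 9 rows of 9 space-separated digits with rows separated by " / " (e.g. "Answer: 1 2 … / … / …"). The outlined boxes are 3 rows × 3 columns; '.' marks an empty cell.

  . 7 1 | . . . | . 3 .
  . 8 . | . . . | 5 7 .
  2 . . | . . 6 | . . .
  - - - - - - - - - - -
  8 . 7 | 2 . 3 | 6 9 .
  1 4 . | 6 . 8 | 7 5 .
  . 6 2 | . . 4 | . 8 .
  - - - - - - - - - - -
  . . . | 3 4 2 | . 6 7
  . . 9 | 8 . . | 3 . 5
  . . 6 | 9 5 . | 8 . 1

Step 1. [r3c2∈{3,5,9}] col 2 places 9 nowhere but r3c2 ⇒ r3c2=9.
Step 2. [r6c4∈{1,5,7}] 5 has one home in box 5: r6c4 ⇒ r6c4=5.
Step 3. [r1c4∈{4}] r1c4's peers cover all but 4 ⇒ r1c4=4.
Step 4. [r3c7∈{1,4}] r3c7 is the only open cell in col 7 admitting 4. So r3c7=4.
Step 5. [r5c3∈{3}] r5c3 is down to just 3, so r5c3=3.
Step 6. [r4c5∈{1}] nothing but 1 survives at r4c5, so r4c5=1.
Step 7. [r1c7∈{2,9}] 2 has one home in col 7: r1c7. So r1c7=2.
Step 8. [r2c1∈{3,4,6}] 3 has one home in box 1: r2c1 ⇒ r2c1=3.
Step 9. [r7c1∈{5}] only 5 remains possible at r7c1 ⇒ r7c1=5.
Step 10. [r9c6∈{7}] r9c6 is down to just 7 ⇒ r9c6=7.
Step 11. [r5c5∈{9}] nothing but 9 survives at r5c5 ⇒ r5c5=9.
Step 12. [r3c4∈{1,7}] in col 4, 7 fits only at r3c4, so r3c4=7.
Step 13. [r2c9∈{6,9}] row 2 places 6 nowhere but r2c9. So r2c9=6.
Step 14. [r1c5∈{8}] r1c5's peers cover all but 8, so r1c5=8.
Step 15. [r8c6∈{1}] r8c6 has the single candidate 1. So r8c6=1.
Step 16. [r9c1∈{4}] only 4 remains possible at r9c1. So r9c1=4.
Step 17. [r8c2∈{2}] r8c2 has the single candidate 2. So r8c2=2.
Step 18. [r2c6∈{9}] r2c6 has the single candidate 9. So r2c6=9.
Step 19. [r6c7∈{1}] r6c7's peers cover all but 1. So r6c7=1.
Step 20. [r1c9∈{9}] only 9 remains possible at r1c9, so r1c9=9.
Step 21. [r3c8∈{1}] nothing but 1 survives at r3c8 ⇒ r3c8=1.
Step 22. [r8c8∈{4}] only 4 remains possible at r8c8 ⇒ r8c8=4.
Step 23. [r8c5∈{6}] only 6 remains possible at r8c5 ⇒ r8c5=6.
Step 24. [r9c2∈{3}] nothing but 3 survives at r9c2, so r9c2=3.
Step 25. [r4c2∈{5}] r4c2 is down to just 5 ⇒ r4c2=5.
Step 26. [r6c1∈{9}] r6c1 is down to just 9, so r6c1=9.
Step 27. [r1c1∈{6}] r1c1 is down to just 6. So r1c1=6.
Step 28. [r7c7∈{9}] r7c7's peers cover all but 9 ⇒ r7c7=9.
Step 29. [r8c1∈{7}] only 7 remains possible at r8c1 ⇒ r8c1=7.
Step 30. [r3c3∈{5}] nothing but 5 survives at r3c3, so r3c3=5.
Step 31. [r2c5∈{2}] r2c5 has the single candidate 2, so r2c5=2.
Step 32. [r5c9∈{2}] r5c9 is down to just 2, so r5c9=2.
Step 33. [r4c9∈{4}] r4c9 is down to just 4 ⇒ r4c9=4.
Step 34. [r2c4∈{1}] r2c4's peers cover all but 1 ⇒ r2c4=1.
Step 35. [r9c8∈{2}] r9c8's peers cover all but 2. So r9c8=2.
Step 36. [r6c5∈{7}] r6c5 is down to just 7. So r6c5=7.
Step 37. [r3c5∈{3}] r3c5's peers cover all but 3 ⇒ r3c5=3.
Step 38. [r1c6∈{5}] r1c6 is down to just 5 ⇒ r1c6=5.
Step 39. [r3c9∈{8}] r3c9 is down to just 8. So r3c9=8.
Step 40. [r2c3∈{4}] r2c3 is down to just 4. So r2c3=4.
Step 41. [r7c3∈{8}] only 8 remains possible at r7c3. So r7c3=8.
Step 42. [r7c2∈{1}] r7c2 is down to just 1 ⇒ r7c2=1.
Step 43. [r6c9∈{3}] r6c9's peers cover all but 3. So r6c9=3.

Answer: 6 7 1 4 8 5 2 3 9 / 3 8 4 1 2 9 5 7 6 / 2 9 5 7 3 6 4 1 8 / 8 5 7 2 1 3 6 9 4 / 1 4 3 6 9 8 7 5 2 / 9 6 2 5 7 4 1 8 3 / 5 1 8 3 4 2 9 6 7 / 7 2 9 8 6 1 3 4 5 / 4 3 6 9 5 7 8 2 1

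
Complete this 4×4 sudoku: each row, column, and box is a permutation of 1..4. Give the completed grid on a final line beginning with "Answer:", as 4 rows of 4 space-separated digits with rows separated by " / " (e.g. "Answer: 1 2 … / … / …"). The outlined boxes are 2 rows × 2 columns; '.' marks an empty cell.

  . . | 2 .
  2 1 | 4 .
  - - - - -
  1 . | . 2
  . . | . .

Step 1. [r4c4∈{1,3,4}] r4c4 is the only open cell in col 4 admitting 4, so r4c4=4.
Step 2. [r4c1∈{3}] only 3 remains possible at r4c1, so r4c1=3.
Step 3. [r1c2∈{3,4}] across col 2, 3 lands solely at r1c2 ⇒ r1c2=3.
Step 4. [r4c3∈{1}] r4c3 is down to just 1. So r4c3=1.
Step 5. [r4c2∈{2}] only 2 remains possible at r4c2. So r4c2=2.
Step 6. [r1c4∈{1}] r1c4 has the single candidate 1. So r1c4=1.
Step 7. [r2c4∈{3}] only 3 remains possible at r2c4, so r2c4=3.
Step 8. [r1c1∈{4}] only 4 remains possible at r1c1, so r1c1=4.
Step 9. [r3c2∈{4}] nothing but 4 survives at r3c2. So r3c2=4.
Step 10. [r3c3∈{3}] nothing but 3 survives at r3c3 ⇒ r3c3=3.

Answer: 4 3 2 1 / 2 1 4 3 / 1 4 3 2 / 3 2 1 4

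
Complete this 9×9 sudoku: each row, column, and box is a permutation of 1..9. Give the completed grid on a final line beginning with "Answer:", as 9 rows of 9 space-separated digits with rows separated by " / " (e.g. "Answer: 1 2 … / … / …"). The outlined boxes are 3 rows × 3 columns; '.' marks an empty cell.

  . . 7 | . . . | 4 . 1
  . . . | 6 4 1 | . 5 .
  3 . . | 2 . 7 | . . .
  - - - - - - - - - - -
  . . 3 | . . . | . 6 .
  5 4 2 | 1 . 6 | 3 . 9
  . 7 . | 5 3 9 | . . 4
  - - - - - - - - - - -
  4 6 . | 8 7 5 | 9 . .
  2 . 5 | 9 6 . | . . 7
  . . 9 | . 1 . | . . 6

Step 1. [r2c3∈{8}] nothing but 8 survives at r2c3. So r2c3=8.
Step 2. [r2c1∈{9}] r2c1's peers cover all but 9, so r2c1=9.
Step 3. [r9c6∈{2,3,4}] 2 has one home in box 8: r9c6. So r9c6=2.
Step 4. [r5c5∈{8}] nothing but 8 survives at r5c5, so r5c5=8.
Step 5. [r3c9∈{8}] only 8 remains possible at r3c9. So r3c9=8.
Step 6. [r7c3∈{1}] r7c3 has the single candidate 1, so r7c3=1.
Step 7. [r2c9∈{2,3}] in row 2, 3 fits only at r2c9. So r2c9=3.
Step 8. [r7c8∈{2,3}] r7c8 is the only open cell in row 7 admitting 3 ⇒ r7c8=3.
Step 9. [r3c2∈{1,5}] across row 3, 1 lands solely at r3c2 ⇒ r3c2=1.
Step 10. [r9c7∈{5,8}] across row 9, 5 lands solely at r9c7 ⇒ r9c7=5.
Step 11. [r1c2∈{2,5}] in col 2, 5 fits only at r1c2, so r1c2=5.
Step 12. [r1c8∈{2,9}] in row 1, 2 fits only at r1c8. So r1c8=2.
Step 13. [r6c7∈{1,2,8}] in row 6, 2 fits only at r6c7. So r6c7=2.
Step 14. [r4c6∈{4}] only 4 remains possible at r4c6, so r4c6=4.
Step 15. [r8c8∈{1,4,8}] r8c8 is the only open cell in row 8 admitting 4. So r8c8=4.
Step 16. [r9c8∈{8}] r9c8's peers cover all but 8. So r9c8=8.
Step 17. [r6c1∈{1,6,8}] across row 6, 8 lands solely at r6c1, so r6c1=8.
Step 18. [r8c6∈{3}] r8c6 has the single candidate 3 ⇒ r8c6=3.
Step 19. [r4c7∈{1,7,8}] in row 4, 8 fits only at r4c7, so r4c7=8.
Step 20. [r3c7∈{6}] r3c7 has the single candidate 6 ⇒ r3c7=6.
Step 21. [r3c5∈{5,9}] across row 3, 5 lands solely at r3c5. So r3c5=5.
Step 22. [r6c3∈{6}] r6c3 is down to just 6, so r6c3=6.
Step 23. [r2c2∈{2}] r2c2's peers cover all but 2 ⇒ r2c2=2.
Step 24. [r1c1∈{6}] r1c1 is down to just 6 ⇒ r1c1=6.
Step 25. [r1c6∈{8}] r1c6 has the single candidate 8, so r1c6=8.
Step 26. [r4c9∈{5}] nothing but 5 survives at r4c9, so r4c9=5.
Step 27. [r4c1∈{1}] only 1 remains possible at r4c1. So r4c1=1.
Step 28. [r4c2∈{9}] r4c2's peers cover all but 9 ⇒ r4c2=9.
Step 29. [r9c4∈{4}] r9c4 has the single candidate 4 ⇒ r9c4=4.
Step 30. [r4c4∈{7}] only 7 remains possible at r4c4. So r4c4=7.
Step 31. [r3c3∈{4}] nothing but 4 survives at r3c3. So r3c3=4.
Step 32. [r9c2∈{3}] nothing but 3 survives at r9c2 ⇒ r9c2=3.
Step 33. [r4c5∈{2}] r4c5 is down to just 2 ⇒ r4c5=2.
Step 34. [r7c9∈{2}] only 2 remains possible at r7c9 ⇒ r7c9=2.
Step 35. [r8c7∈{1}] r8c7 is down to just 1. So r8c7=1.
Step 36. [r3c8∈{9}] r3c8 is down to just 9 ⇒ r3c8=9.
Step 37. [r5c8∈{7}] r5c8's peers cover all but 7, so r5c8=7.
Step 38. [r6c8∈{1}] r6c8's peers cover all but 1. So r6c8=1.
Step 39. [r1c4∈{3}] r1c4 is down to just 3. So r1c4=3.
Step 40. [r9c1∈{7}] r9c1 has the single candidate 7 ⇒ r9c1=7.
Step 41. [r8c2∈{8}] r8c2's peers cover all but 8, so r8c2=8.
Step 42. [r2c7∈{7}] nothing but 7 survives at r2c7 ⇒ r2c7=7.
Step 43. [r1c5∈{9}] r1c5's peers cover all but 9, so r1c5=9.

Answer: 6 5 7 3 9 8 4 2 1 / 9 2 8 6 4 1 7 5 3 / 3 1 4 2 5 7 6 9 8 / 1 9 3 7 2 4 8 6 5 / 5 4 2 1 8 6 3 7 9 / 8 7 6 5 3 9 2 1 4 / 4 6 1 8 7 5 9 3 2 / 2 8 5 9 6 3 1 4 7 / 7 3 9 4 1 2 5 8 6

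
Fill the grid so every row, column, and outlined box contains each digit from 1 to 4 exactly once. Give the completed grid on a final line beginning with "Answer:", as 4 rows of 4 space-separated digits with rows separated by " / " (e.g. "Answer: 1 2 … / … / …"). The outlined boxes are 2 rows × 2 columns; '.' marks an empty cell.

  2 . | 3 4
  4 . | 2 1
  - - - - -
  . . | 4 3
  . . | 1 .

Step 1. [r3c2∈{1,2}] 2 has one home in row 3: r3c2 ⇒ r3c2=2.
Step 2. [r4c2∈{3,4}] in row 4, 4 fits only at r4c2 ⇒ r4c2=4.
Step 3. [r3c1∈{1}] only 1 remains possible at r3c1 ⇒ r3c1=1.
Step 4. [r1c2∈{1}] r1c2's peers cover all but 1, so r1c2=1.
Step 5. [r2c2∈{3}] only 3 remains possible at r2c2. So r2c2=3.
Step 6. [r4c1∈{3}] r4c1 is down to just 3, so r4c1=3.
Step 7. [r4c4∈{2}] r4c4's peers cover all but 2. So r4c4=2.

Answer: 2 1 3 4 / 4 3 2 1 / 1 2 4 3 / 3 4 1 2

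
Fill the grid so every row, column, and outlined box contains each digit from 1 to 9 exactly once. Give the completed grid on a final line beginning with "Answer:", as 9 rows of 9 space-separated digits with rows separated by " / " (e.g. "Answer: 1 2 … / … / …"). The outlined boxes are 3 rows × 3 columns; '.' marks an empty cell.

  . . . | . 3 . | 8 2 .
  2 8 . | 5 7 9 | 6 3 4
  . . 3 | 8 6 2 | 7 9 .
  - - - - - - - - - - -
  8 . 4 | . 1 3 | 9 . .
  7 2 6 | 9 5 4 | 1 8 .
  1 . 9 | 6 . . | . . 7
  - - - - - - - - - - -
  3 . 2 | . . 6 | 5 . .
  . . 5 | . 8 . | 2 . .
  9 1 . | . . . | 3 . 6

Step 1. [r1c4∈{1,4}] in box 2, 4 fits only at r1c4. So r1c4=4.
Step 2. [r4c2∈{5}] only 5 remains possible at r4c2. So r4c2=5.
Step 3. [r3c9∈{1,5}] row 3 places 1 nowhere but r3c9. So r3c9=1.
Step 4. [r4c4∈{2,7}] in row 4, 7 fits only at r4c4 ⇒ r4c4=7.
Step 5. [r3c2∈{4}] r3c2's peers cover all but 4, so r3c2=4.
Step 6. [r7c2∈{7}] nothing but 7 survives at r7c2, so r7c2=7.
Step 7. [r7c4∈{1}] r7c4's peers cover all but 1, so r7c4=1.
Step 8. [r7c8∈{4}] only 4 remains possible at r7c8 ⇒ r7c8=4.
Step 9. [r9c8∈{7}] r9c8 has the single candidate 7 ⇒ r9c8=7.
Step 10. [r8c2∈{6}] r8c2 is down to just 6. So r8c2=6.
Step 11. [r8c9∈{9}] nothing but 9 survives at r8c9. So r8c9=9.
Step 12. [r1c3∈{1,7}] across row 1, 7 lands solely at r1c3, so r1c3=7.
Step 13. [r9c5∈{2,4}] r9c5 is the only open cell in row 9 admitting 4. So r9c5=4.
Step 14. [r1c9∈{5}] only 5 remains possible at r1c9, so r1c9=5.
Step 15. [r6c7∈{4}] nothing but 4 survives at r6c7 ⇒ r6c7=4.
Step 16. [r7c9∈{8}] r7c9 has the single candidate 8. So r7c9=8.
Step 17. [r6c5∈{2}] r6c5's peers cover all but 2. So r6c5=2.
Step 18. [r8c8∈{1}] r8c8 has the single candidate 1, so r8c8=1.
Step 19. [r1c2∈{9}] r1c2 has the single candidate 9, so r1c2=9.
Step 20. [r4c9∈{2}] r4c9 is down to just 2 ⇒ r4c9=2.
Step 21. [r8c4∈{3}] only 3 remains possible at r8c4 ⇒ r8c4=3.
Step 22. [r8c1∈{4}] only 4 remains possible at r8c1 ⇒ r8c1=4.
Step 23. [r9c4∈{2}] only 2 remains possible at r9c4 ⇒ r9c4=2.
Step 24. [r6c6∈{8}] r6c6 is down to just 8, so r6c6=8.
Step 25. [r1c6∈{1}] r1c6 is down to just 1, so r1c6=1.
Step 26. [r7c5∈{9}] only 9 remains possible at r7c5 ⇒ r7c5=9.
Step 27. [r3c1∈{5}] r3c1 has the single candidate 5 ⇒ r3c1=5.
Step 28. [r9c3∈{8}] r9c3's peers cover all but 8, so r9c3=8.
Step 29. [r9c6∈{5}] r9c6 is down to just 5. So r9c6=5.
Step 30. [r4c8∈{6}] r4c8 has the single candidate 6. So r4c8=6.
Step 31. [r2c3∈{1}] nothing but 1 survives at r2c3. So r2c3=1.
Step 32. [r5c9∈{3}] r5c9 has the single candidate 3. So r5c9=3.
Step 33. [r8c6∈{7}] r8c6 has the single candidate 7, so r8c6=7.
Step 34. [r6c8∈{5}] r6c8 is down to just 5 ⇒ r6c8=5.
Step 35. [r6c2∈{3}] r6c2 is down to just 3. So r6c2=3.
Step 36. [r1c1∈{6}] only 6 remains possible at r1c1 ⇒ r1c1=6.

Answer: 6 9 7 4 3 1 8 2 5 / 2 8 1 5 7 9 6 3 4 / 5 4 3 8 6 2 7 9 1 / 8 5 4 7 1 3 9 6 2 / 7 2 6 9 5 4 1 8 3 / 1 3 9 6 2 8 4 5 7 / 3 7 2 1 9 6 5 4 8 / 4 6 5 3 8 7 2 1 9 / 9 1 8 2 4 5 3 7 6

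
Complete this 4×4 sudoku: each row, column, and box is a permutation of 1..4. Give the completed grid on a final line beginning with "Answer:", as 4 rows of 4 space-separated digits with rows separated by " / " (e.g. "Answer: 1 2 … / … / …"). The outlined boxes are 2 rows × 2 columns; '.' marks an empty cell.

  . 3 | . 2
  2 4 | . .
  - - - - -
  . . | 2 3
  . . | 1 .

Step 1. [r3c1∈{1,4}] in row 3, 4 fits only at r3c1, so r3c1=4.
Step 2. [r1c1∈{1}] r1c1 is down to just 1 ⇒ r1c1=1.
Step 3. [r3c2∈{1}] r3c2 has the single candidate 1. So r3c2=1.
Step 4. [r4c2∈{2}] nothing but 2 survives at r4c2, so r4c2=2.
Step 5. [r4c4∈{4}] nothing but 4 survives at r4c4 ⇒ r4c4=4.
Step 6. [r4c1∈{3}] r4c1's peers cover all but 3, so r4c1=3.
Step 7. [r1c3∈{4}] nothing but 4 survives at r1c3. So r1c3=4.
Step 8. [r2c4∈{1}] r2c4 is down to just 1. So r2c4=1.
Step 9. [r2c3∈{3}] r2c3 is down to just 3, so r2c3=3.

Answer: 1 3 4 2 / 2 4 3 1 / 4 1 2 3 / 3 2 1 4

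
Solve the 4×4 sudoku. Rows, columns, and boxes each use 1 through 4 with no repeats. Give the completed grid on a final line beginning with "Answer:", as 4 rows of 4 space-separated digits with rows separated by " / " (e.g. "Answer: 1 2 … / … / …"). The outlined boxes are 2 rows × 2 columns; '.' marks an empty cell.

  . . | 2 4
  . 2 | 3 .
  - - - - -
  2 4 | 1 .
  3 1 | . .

Step 1. [r1c1∈{1}] r1c1 has the single candidate 1, so r1c1=1.
Step 2. [r4c4∈{2}] nothing but 2 survives at r4c4 ⇒ r4c4=2.
Step 3. [r3c4∈{3}] only 3 remains possible at r3c4. So r3c4=3.
Step 4. [r1c2∈{3}] only 3 remains possible at r1c2. So r1c2=3.
Step 5. [r2c1∈{4}] r2c1 has the single candidate 4. So r2c1=4.
Step 6. [r4c3∈{4}] only 4 remains possible at r4c3. So r4c3=4.
Step 7. [r2c4∈{1}] r2c4 is down to just 1 ⇒ r2c4=1.

Answer: 1 3 2 4 / 4 2 3 1 / 2 4 1 3 / 3 1 4 2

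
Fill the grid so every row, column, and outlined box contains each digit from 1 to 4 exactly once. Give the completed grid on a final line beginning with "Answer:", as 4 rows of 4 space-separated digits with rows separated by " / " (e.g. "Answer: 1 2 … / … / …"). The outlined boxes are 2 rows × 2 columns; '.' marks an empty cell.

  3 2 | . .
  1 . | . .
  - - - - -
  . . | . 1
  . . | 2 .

Step 1. [r2c2∈{4}] nothing but 4 survives at r2c2. So r2c2=4.
Step 2. [r3c2∈{3}] nothing but 3 survives at r3c2. So r3c2=3.
Step 3. [r3c3∈{4}] r3c3's peers cover all but 4, so r3c3=4.
Step 4. [r4c4∈{3}] r4c4 is down to just 3, so r4c4=3.
Step 5. [r3c1∈{2}] r3c1 is down to just 2 ⇒ r3c1=2.
Step 6. [r1c3∈{1}] r1c3 has the single candidate 1. So r1c3=1.
Step 7. [r4c2∈{1}] r4c2 is down to just 1 ⇒ r4c2=1.
Step 8. [r2c4∈{2}] r2c4 has the single candidate 2. So r2c4=2.
Step 9. [r4c1∈{4}] nothing but 4 survives at r4c1. So r4c1=4.
Step 10. [r2c3∈{3}] nothing but 3 survives at r2c3. So r2c3=3.
Step 11. [r1c4∈{4}] nothing but 4 survives at r1c4, so r1c4=4.

Answer: 3 2 1 4 / 1 4 3 2 / 2 3 4 1 / 4 1 2 3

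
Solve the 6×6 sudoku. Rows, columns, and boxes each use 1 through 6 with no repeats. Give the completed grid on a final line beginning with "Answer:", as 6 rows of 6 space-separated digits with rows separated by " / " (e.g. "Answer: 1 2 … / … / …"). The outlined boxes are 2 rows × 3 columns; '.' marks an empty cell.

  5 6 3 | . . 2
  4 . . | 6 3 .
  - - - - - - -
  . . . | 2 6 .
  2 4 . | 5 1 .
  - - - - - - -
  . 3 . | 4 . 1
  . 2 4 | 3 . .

Step 1. [r5c3∈{5,6}] in box 5, 5 fits only at r5c3 ⇒ r5c3=5.
Step 2. [r3c3∈{1}] only 1 remains possible at r3c3. So r3c3=1.
Step 3. [r6c6∈{5,6}] 6 has one home in col 6: r6c6 ⇒ r6c6=6.
Step 4. [r3c6∈{3,4}] 4 has one home in row 3: r3c6 ⇒ r3c6=4.
Step 5. [r4c6∈{3}] r4c6 has the single candidate 3. So r4c6=3.
Step 6. [r2c6∈{5}] r2c6 is down to just 5. So r2c6=5.
Step 7. [r5c5∈{2}] nothing but 2 survives at r5c5 ⇒ r5c5=2.
Step 8. [r5c1∈{6}] only 6 remains possible at r5c1. So r5c1=6.
Step 9. [r6c1∈{1}] r6c1 has the single candidate 1, so r6c1=1.
Step 10. [r3c1∈{3}] r3c1 is down to just 3, so r3c1=3.
Step 11. [r1c5∈{4}] r1c5 is down to just 4. So r1c5=4.
Step 12. [r1c4∈{1}] r1c4 has the single candidate 1. So r1c4=1.
Step 13. [r2c3∈{2}] r2c3 has the single candidate 2, so r2c3=2.
Step 14. [r3c2∈{5}] r3c2's peers cover all but 5, so r3c2=5.
Step 15. [r6c5∈{5}] nothing but 5 survives at r6c5 ⇒ r6c5=5.
Step 16. [r4c3∈{6}] r4c3 is down to just 6, so r4c3=6.
Step 17. [r2c2∈{1}] r2c2 has the single candidate 1 ⇒ r2c2=1.

Answer: 5 6 3 1 4 2 / 4 1 2 6 3 5 / 3 5 1 2 6 4 / 2 4 6 5 1 3 / 6 3 5 4 2 1 / 1 2 4 3 5 6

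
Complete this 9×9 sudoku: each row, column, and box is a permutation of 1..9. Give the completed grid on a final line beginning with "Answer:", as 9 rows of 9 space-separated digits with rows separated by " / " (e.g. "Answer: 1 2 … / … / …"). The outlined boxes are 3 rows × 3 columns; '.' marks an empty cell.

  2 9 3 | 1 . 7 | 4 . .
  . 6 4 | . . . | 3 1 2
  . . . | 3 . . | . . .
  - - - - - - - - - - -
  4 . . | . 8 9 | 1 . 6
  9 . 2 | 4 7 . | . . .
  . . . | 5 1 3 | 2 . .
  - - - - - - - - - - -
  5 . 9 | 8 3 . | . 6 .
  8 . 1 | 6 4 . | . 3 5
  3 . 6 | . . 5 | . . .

Step 1. [r9c8∈{2,4,7,8,9}] in col 8, 2 fits only at r9c8. So r9c8=2.
Step 2. [r1c9∈{8}] nothing but 8 survives at r1c9, so r1c9=8.
Step 3. [r7c7∈{7}] nothing but 7 survives at r7c7, so r7c7=7.
Step 4. [r9c5∈{9}] nothing but 9 survives at r9c5. So r9c5=9.
Step 5. [r8c2∈{2,7}] row 8 places 7 nowhere but r8c2 ⇒ r8c2=7.
Step 6. [r1c8∈{5}] nothing but 5 survives at r1c8. So r1c8=5.
Step 7. [r5c2∈{1,3,5,8}] 1 has one home in row 5: r5c2, so r5c2=1.
Step 8. [r4c8∈{7}] only 7 remains possible at r4c8. So r4c8=7.
Step 9. [r3c5∈{2,5,6}] r3c5 is the only open cell in col 5 admitting 2, so r3c5=2.
Step 10. [r3c8∈{9}] r3c8 is down to just 9. So r3c8=9.
Step 11. [r2c1∈{7}] only 7 remains possible at r2c1 ⇒ r2c1=7.
Step 12. [r6c2∈{8}] r6c2's peers cover all but 8 ⇒ r6c2=8.
Step 13. [r7c2∈{2,4}] across col 2, 2 lands solely at r7c2. So r7c2=2.
Step 14. [r7c9∈{1,4}] r7c9 is the only open cell in row 7 admitting 4, so r7c9=4.
Step 15. [r4c3∈{5}] r4c3's peers cover all but 5, so r4c3=5.
Step 16. [r3c6∈{4,6,8}] in row 3, 4 fits only at r3c6. So r3c6=4.
Step 17. [r9c7∈{8}] r9c7's peers cover all but 8 ⇒ r9c7=8.
Step 18. [r5c6∈{6}] r5c6 is down to just 6, so r5c6=6.
Step 19. [r5c8∈{8}] r5c8's peers cover all but 8 ⇒ r5c8=8.
Step 20. [r6c1∈{6}] only 6 remains possible at r6c1. So r6c1=6.
Step 21. [r5c9∈{3}] only 3 remains possible at r5c9 ⇒ r5c9=3.
Step 22. [r3c3∈{8}] r3c3's peers cover all but 8, so r3c3=8.
Step 23. [r4c2∈{3}] r4c2 is down to just 3, so r4c2=3.
Step 24. [r8c7∈{9}] r8c7's peers cover all but 9 ⇒ r8c7=9.
Step 25. [r4c4∈{2}] r4c4 is down to just 2. So r4c4=2.
Step 26. [r8c6∈{2}] r8c6's peers cover all but 2. So r8c6=2.
Step 27. [r9c4∈{7}] only 7 remains possible at r9c4, so r9c4=7.
Step 28. [r6c9∈{9}] nothing but 9 survives at r6c9. So r6c9=9.
Step 29. [r3c7∈{6}] r3c7 has the single candidate 6. So r3c7=6.
Step 30. [r1c5∈{6}] only 6 remains possible at r1c5 ⇒ r1c5=6.
Step 31. [r3c2∈{5}] only 5 remains possible at r3c2, so r3c2=5.
Step 32. [r2c4∈{9}] r2c4's peers cover all but 9 ⇒ r2c4=9.
Step 33. [r6c3∈{7}] r6c3's peers cover all but 7. So r6c3=7.
Step 34. [r3c9∈{7}] r3c9's peers cover all but 7. So r3c9=7.
Step 35. [r5c7∈{5}] r5c7 has the single candidate 5 ⇒ r5c7=5.
Step 36. [r3c1∈{1}] r3c1 has the single candidate 1 ⇒ r3c1=1.
Step 37. [r2c6∈{8}] r2c6 is down to just 8 ⇒ r2c6=8.
Step 38. [r6c8∈{4}] nothing but 4 survives at r6c8, so r6c8=4.
Step 39. [r7c6∈{1}] nothing but 1 survives at r7c6, so r7c6=1.
Step 40. [r9c2∈{4}] only 4 remains possible at r9c2 ⇒ r9c2=4.
Step 41. [r2c5∈{5}] r2c5's peers cover all but 5. So r2c5=5.
Step 42. [r9c9∈{1}] r9c9 has the single candidate 1 ⇒ r9c9=1.

Answer: 2 9 3 1 6 7 4 5 8 / 7 6 4 9 5 8 3 1 2 / 1 5 8 3 2 4 6 9 7 / 4 3 5 2 8 9 1 7 6 / 9 1 2 4 7 6 5 8 3 / 6 8 7 5 1 3 2 4 9 / 5 2 9 8 3 1 7 6 4 / 8 7 1 6 4 2 9 3 5 / 3 4 6 7 9 5 8 2 1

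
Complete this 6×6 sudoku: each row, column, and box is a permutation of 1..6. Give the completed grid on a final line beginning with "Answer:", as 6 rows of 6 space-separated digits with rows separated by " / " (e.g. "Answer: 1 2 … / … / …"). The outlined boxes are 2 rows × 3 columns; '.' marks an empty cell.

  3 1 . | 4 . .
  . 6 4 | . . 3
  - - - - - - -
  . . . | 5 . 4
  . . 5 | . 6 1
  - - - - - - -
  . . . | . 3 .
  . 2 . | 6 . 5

Step 1. [r3c5∈{2}] r3c5 is down to just 2 ⇒ r3c5=2.
Step 2. [r2c1∈{2,5}] across box 1, 5 lands solely at r2c1, so r2c1=5.
Step 3. [r2c4∈{1,2}] r2c4 is the only open cell in row 2 admitting 2, so r2c4=2.
Step 4. [r5c4∈{1}] r5c4 is down to just 1. So r5c4=1.
Step 5. [r3c2∈{3}] only 3 remains possible at r3c2 ⇒ r3c2=3.
Step 6. [r4c2∈{4}] r4c2 is down to just 4 ⇒ r4c2=4.
Step 7. [r5c1∈{4,6}] r5c1 is the only open cell in row 5 admitting 4. So r5c1=4.
Step 8. [r6c1∈{1}] r6c1 is down to just 1. So r6c1=1.
Step 9. [r3c3∈{1,6}] in row 3, 1 fits only at r3c3 ⇒ r3c3=1.
Step 10. [r4c4∈{3}] r4c4 has the single candidate 3. So r4c4=3.
Step 11. [r2c5∈{1}] only 1 remains possible at r2c5, so r2c5=1.
Step 12. [r4c1∈{2}] r4c1 is down to just 2. So r4c1=2.
Step 13. [r1c6∈{6}] r1c6's peers cover all but 6 ⇒ r1c6=6.
Step 14. [r1c5∈{5}] r1c5's peers cover all but 5, so r1c5=5.
Step 15. [r6c3∈{3}] r6c3 has the single candidate 3. So r6c3=3.
Step 16. [r3c1∈{6}] r3c1's peers cover all but 6 ⇒ r3c1=6.
Step 17. [r5c6∈{2}] r5c6 has the single candidate 2 ⇒ r5c6=2.
Step 18. [r6c5∈{4}] r6c5 is down to just 4 ⇒ r6c5=4.
Step 19. [r1c3∈{2}] r1c3 has the single candidate 2, so r1c3=2.
Step 20. [r5c2∈{5}] only 5 remains possible at r5c2. So r5c2=5.
Step 21. [r5c3∈{6}] only 6 remains possible at r5c3 ⇒ r5c3=6.

Answer: 3 1 2 4 5 6 / 5 6 4 2 1 3 / 6 3 1 5 2 4 / 2 4 5 3 6 1 / 4 5 6 1 3 2 / 1 2 3 6 4 5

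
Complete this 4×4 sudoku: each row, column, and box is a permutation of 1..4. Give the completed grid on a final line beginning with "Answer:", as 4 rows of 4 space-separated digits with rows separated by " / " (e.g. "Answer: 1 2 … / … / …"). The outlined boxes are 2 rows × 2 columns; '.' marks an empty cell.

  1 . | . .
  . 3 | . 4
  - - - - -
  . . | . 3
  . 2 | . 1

Step 1. [r3c3∈{2,4}] row 3 places 2 nowhere but r3c3. So r3c3=2.
Step 2. [r3c1∈{4}] r3c1 is down to just 4 ⇒ r3c1=4.
Step 3. [r1c3∈{3}] r1c3's peers cover all but 3, so r1c3=3.
Step 4. [r1c2∈{4}] r1c2 is down to just 4. So r1c2=4.
Step 5. [r3c2∈{1}] r3c2's peers cover all but 1. So r3c2=1.
Step 6. [r2c1∈{2}] r2c1 is down to just 2. So r2c1=2.
Step 7. [r1c4∈{2}] only 2 remains possible at r1c4 ⇒ r1c4=2.
Step 8. [r4c1∈{3}] only 3 remains possible at r4c1 ⇒ r4c1=3.
Step 9. [r2c3∈{1}] nothing but 1 survives at r2c3. So r2c3=1.
Step 10. [r4c3∈{4}] r4c3's peers cover all but 4. So r4c3=4.

Answer: 1 4 3 2 / 2 3 1 4 / 4 1 2 3 / 3 2 4 1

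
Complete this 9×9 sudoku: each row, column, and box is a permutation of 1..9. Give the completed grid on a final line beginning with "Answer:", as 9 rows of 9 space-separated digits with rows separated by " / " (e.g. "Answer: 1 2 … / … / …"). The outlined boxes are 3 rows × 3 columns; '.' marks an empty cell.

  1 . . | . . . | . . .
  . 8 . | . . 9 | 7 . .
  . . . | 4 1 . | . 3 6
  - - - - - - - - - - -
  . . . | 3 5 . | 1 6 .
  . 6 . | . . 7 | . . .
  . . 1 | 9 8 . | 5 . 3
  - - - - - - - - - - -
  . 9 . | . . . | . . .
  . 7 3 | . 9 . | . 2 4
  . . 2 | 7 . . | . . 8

Step 1. [r5c1∈{2,3,4,5,8,9}] in row 5, 3 fits only at r5c1, so r5c1=3.
Step 2. [r5c3∈{4,5,8,9}] in row 5, 5 fits only at r5c3 ⇒ r5c3=5.
Step 3. [r2c5∈{2,3,6}] r2c5 is the only open cell in row 2 admitting 3. So r2c5=3.
Step 4. [r6c6∈{2,4,6}] r6c6 is the only open cell in row 6 admitting 6 ⇒ r6c6=6.
Step 5. [r8c7∈{6}] only 6 remains possible at r8c7 ⇒ r8c7=6.
Step 6. [r9c2∈{1,4,5}] in col 2, 1 fits only at r9c2, so r9c2=1.
Step 7. [r5c4∈{1,2}] across row 5, 1 lands solely at r5c4, so r5c4=1.
Step 8. [r8c6∈{1,5,8}] across row 8, 1 lands solely at r8c6, so r8c6=1.
Step 9. [r1c2∈{2,3,4,5}] 3 has one home in row 1: r1c2, so r1c2=3.
Step 10. [r3c2∈{2,5}] 5 has one home in col 2: r3c2. So r3c2=5.
Step 11. [r1c5∈{2,6,7}] r1c5 is the only open cell in col 5 admitting 7. So r1c5=7.
Step 12. [r7c7∈{3}] r7c7's peers cover all but 3, so r7c7=3.
Step 13. [r9c7∈{9}] nothing but 9 survives at r9c7, so r9c7=9.
Step 14. [r9c8∈{5}] r9c8 has the single candidate 5, so r9c8=5.
Step 15. [r7c4∈{2,5,6,8}] the only places for 6 in box 2 are along col 4. So r7c4≠6.
Step 16. [r1c8∈{4,8,9}] the triple r2c8,r6c8,r7c8 in col 8 confines {1,4,7} to those cells ⇒ r1c8≠4.
Step 17. [r4c1∈{2,4,7,8,9}] the pair r4c2,r4c6 in row 4 locks {2,4} between them, so r4c1≠4.
Step 18. [r4c3∈{4,7,8,9}] r4c2 and r4c6 in row 4 both hold exactly {2,4}; those values are spoken for, so r4c3≠4.
Step 19. [r4c9∈{2,7,9}] r4c2 and r4c6 in row 4 both hold exactly {2,4}; those values are spoken for ⇒ r4c9≠2.
Step 20. [r5c8∈{4,8,9}] the triple r2c8,r6c8,r7c8 in col 8 confines {1,4,7} to those cells. So r5c8≠4.
Step 21. [r9c6∈{3,4}] in row 9, 3 fits only at r9c6, so r9c6=3.
Step 22. [r6c1∈{2,4,7}] r4c2 and r6c2 in box 4 both hold exactly {2,4}; those values are spoken for, so r6c1≠4.
Step 23. [r4c3∈{7,8,9}] r4c2, r6c1, r6c2 in box 4 together hold only {2,4,7}; those three values are spoken for ⇒ r4c3≠7.
Step 24. [r3c3∈{7,9}] 7 has one home in col 3: r3c3, so r3c3=7.
Step 25. [r3c1∈{2,9}] row 3 places 9 nowhere but r3c1 ⇒ r3c1=9.
Step 26. [r2c1∈{2,4,6}] across box 1, 2 lands solely at r2c1, so r2c1=2.
Step 27. [r6c2∈{2,4}] 2 has one home in row 6: r6c2 ⇒ r6c2=2.
Step 28. [r4c6∈{2,4}] r4c6 is the only open cell in row 4 admitting 2, so r4c6=2.
Step 29. [r1c4∈{2,5,6,8}] across box 2, 2 lands solely at r1c4. So r1c4=2.
Step 30. [r7c6∈{4,5,8}] in col 6, 4 fits only at r7c6, so r7c6=4.
Step 31. [r1c6∈{5,8}] r1c6 is the only open cell in col 6 admitting 5. So r1c6=5.
Step 32. [r6c8∈{4,7}] in row 6, 4 fits only at r6c8. So r6c8=4.
Step 33. [r1c3∈{4,6}] across row 1, 6 lands solely at r1c3, so r1c3=6.
Step 34. [r7c3∈{8}] nothing but 8 survives at r7c3 ⇒ r7c3=8.
Step 35. [r1c9∈{9}] r1c9 is down to just 9. So r1c9=9.
Step 36. [r1c8∈{8}] r1c8 has the single candidate 8, so r1c8=8.
Step 37. [r4c9∈{7}] r4c9 is down to just 7. So r4c9=7.
Step 38. [r7c9∈{1}] only 1 remains possible at r7c9, so r7c9=1.
Step 39. [r8c1∈{5}] nothing but 5 survives at r8c1. So r8c1=5.
Step 40. [r7c1∈{6}] r7c1 has the single candidate 6, so r7c1=6.
Step 41. [r3c7∈{2}] only 2 remains possible at r3c7 ⇒ r3c7=2.
Step 42. [r1c7∈{4}] nothing but 4 survives at r1c7. So r1c7=4.
Step 43. [r5c7∈{8}] nothing but 8 survives at r5c7. So r5c7=8.
Step 44. [r2c3∈{4}] nothing but 4 survives at r2c3. So r2c3=4.
Step 45. [r2c4∈{6}] r2c4 has the single candidate 6 ⇒ r2c4=6.
Step 46. [r5c9∈{2}] only 2 remains possible at r5c9 ⇒ r5c9=2.
Step 47. [r3c6∈{8}] r3c6 has the single candidate 8. So r3c6=8.
Step 48. [r4c1∈{8}] nothing but 8 survives at r4c1, so r4c1=8.
Step 49. [r9c5∈{6}] r9c5 has the single candidate 6, so r9c5=6.
Step 50. [r9c1∈{4}] r9c1 has the single candidate 4. So r9c1=4.
Step 51. [r8c4∈{8}] only 8 remains possible at r8c4. So r8c4=8.
Step 52. [r4c3∈{9}] nothing but 9 survives at r4c3. So r4c3=9.
Step 53. [r5c8∈{9}] r5c8 is down to just 9. So r5c8=9.
Step 54. [r7c4∈{5}] only 5 remains possible at r7c4 ⇒ r7c4=5.
Step 55. [r6c1∈{7}] nothing but 7 survives at r6c1. So r6c1=7.
Step 56. [r5c5∈{4}] r5c5's peers cover all but 4. So r5c5=4.
Step 57. [r7c5∈{2}] r7c5 has the single candidate 2 ⇒ r7c5=2.
Step 58. [r4c2∈{4}] only 4 remains possible at r4c2 ⇒ r4c2=4.
Step 59. [r7c8∈{7}] r7c8 is down to just 7 ⇒ r7c8=7.
Step 60. [r2c8∈{1}] r2c8's peers cover all but 1 ⇒ r2c8=1.
Step 61. [r2c9∈{5}] r2c9 is down to just 5 ⇒ r2c9=5.

Answer: 1 3 6 2 7 5 4 8 9 / 2 8 4 6 3 9 7 1 5 / 9 5 7 4 1 8 2 3 6 / 8 4 9 3 5 2 1 6 7 / 3 6 5 1 4 7 8 9 2 / 7 2 1 9 8 6 5 4 3 / 6 9 8 5 2 4 3 7 1 / 5 7 3 8 9 1 6 2 4 / 4 1 2 7 6 3 9 5 8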